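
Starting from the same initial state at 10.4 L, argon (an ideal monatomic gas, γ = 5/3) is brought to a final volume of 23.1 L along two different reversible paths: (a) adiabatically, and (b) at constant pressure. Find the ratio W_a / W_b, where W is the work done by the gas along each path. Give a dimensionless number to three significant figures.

W_a / W_b ≈ 0.507

Path (a) adiabatic: W = P₁V₁(1 − (V₁/V₂)^(γ−1))/(γ−1) → W_a/(P₁V₁) = 0.6189.
Path (b) isobaric: W = P₁(V₂ − V₁) → W_b/(P₁V₁) = 1.221.
W_a / W_b = 0.6189 / 1.221 = 0.5068.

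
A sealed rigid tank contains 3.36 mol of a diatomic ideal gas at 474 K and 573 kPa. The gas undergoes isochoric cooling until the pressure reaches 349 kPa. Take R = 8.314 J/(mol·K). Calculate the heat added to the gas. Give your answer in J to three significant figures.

Q ≈ -12900 J

Constant volume ⇒ W = 0, so Q = ΔU = nCᵥΔT with Cᵥ = 5R/2 = 20.79 J/(mol·K).
At constant V, T₂/T₁ = P₂/P₁ ⇒ ΔT = T₁(P₂/P₁ − 1) = 474·(349/573 − 1) = -185.3 K.
ΔU = (3.36)(20.79)(-185.3) = -12941 J.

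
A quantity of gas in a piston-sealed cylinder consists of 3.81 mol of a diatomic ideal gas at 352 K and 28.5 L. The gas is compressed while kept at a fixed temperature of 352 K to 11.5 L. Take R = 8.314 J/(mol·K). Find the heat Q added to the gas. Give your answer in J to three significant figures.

Isothermal ⇒ ΔU = 0, so Q = W = nRT ln(V₂/V₁).
Q = (3.81)(8.314)(352) ln(11.5/28.5) = 11150 × -0.9076 = -10119 J.

Q ≈ -10100 J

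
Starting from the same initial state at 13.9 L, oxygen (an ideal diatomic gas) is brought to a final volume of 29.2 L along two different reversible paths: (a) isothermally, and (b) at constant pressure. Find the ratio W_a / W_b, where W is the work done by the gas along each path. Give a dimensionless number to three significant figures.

Path (a) isothermal: W = P₁V₁ ln(V₂/V₁) → W_a/(P₁V₁) = 0.7423.
Path (b) isobaric: W = P₁(V₂ − V₁) → W_b/(P₁V₁) = 1.101.
W_a / W_b = 0.7423 / 1.101 = 0.6744.

W_a / W_b ≈ 0.674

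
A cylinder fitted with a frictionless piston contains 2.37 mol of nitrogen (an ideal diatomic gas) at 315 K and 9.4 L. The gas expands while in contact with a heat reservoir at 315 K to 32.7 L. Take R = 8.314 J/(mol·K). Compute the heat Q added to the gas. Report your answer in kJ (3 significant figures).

Q ≈ 7.74 kJ

Isothermal ⇒ ΔU = 0, so Q = W = nRT ln(V₂/V₁).
Q = (2.37)(8.314)(315) ln(32.7/9.4) = 6207 × 1.247 = 7738 J.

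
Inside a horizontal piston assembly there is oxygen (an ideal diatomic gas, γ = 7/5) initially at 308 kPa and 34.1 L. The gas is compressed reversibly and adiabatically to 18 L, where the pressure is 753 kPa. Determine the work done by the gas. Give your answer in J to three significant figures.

Adiabatic: W = (P₁V₁ − P₂V₂)/(γ − 1) with γ = 7/5.
P₁V₁ = 10503 J, P₂V₂ = 13554 J.
W = (10503 − 13554) / 0.4 = -7628 J.

W ≈ -7630 J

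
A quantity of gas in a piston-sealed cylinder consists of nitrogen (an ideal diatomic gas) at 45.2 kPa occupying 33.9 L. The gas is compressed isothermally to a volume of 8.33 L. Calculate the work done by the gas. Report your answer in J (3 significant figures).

Isothermal: W = nRT ln(V₂/V₁) = P₁V₁ ln(V₂/V₁).
P₁V₁ = (45.2 kPa)(33.9 L) = 1532 J.
W = 1532 × ln(8.33/33.9) = 1532 × -1.404
W_by_gas = -2151 J.

W ≈ -2150 J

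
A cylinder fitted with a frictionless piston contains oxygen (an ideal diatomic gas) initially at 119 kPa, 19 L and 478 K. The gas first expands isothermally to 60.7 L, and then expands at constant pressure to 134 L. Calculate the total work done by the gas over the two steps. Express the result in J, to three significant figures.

Step 1 (isothermal): W = P₁V₁ ln(V₂/V₁) = (2261) ln(60.7/19) = 2626 J.
After step 1: P = 37.25 kPa, V = 60.7 L, T = 478 K.
Step 2 (isobaric): W = PΔV = (37.25 kPa)(134 − 60.7 L) = 2730 J.
W_total = 2626 + 2730 = 5356 J.

W_total ≈ 5360 J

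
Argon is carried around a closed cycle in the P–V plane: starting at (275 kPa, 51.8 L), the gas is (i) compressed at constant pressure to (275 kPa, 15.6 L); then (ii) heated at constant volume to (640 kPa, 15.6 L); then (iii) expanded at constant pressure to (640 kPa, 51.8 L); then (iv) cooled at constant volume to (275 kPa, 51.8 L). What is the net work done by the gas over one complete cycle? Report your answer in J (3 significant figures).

Constant-volume legs do no work.
W(i) = (275)(15.6 − 51.8) = -9955 J; W(iii) = (640)(51.8 − 15.6) = 23168 J.
W_net = -9955 + 23168 = 13213 J (the clockwise enclosed area).

W_net ≈ 13200 J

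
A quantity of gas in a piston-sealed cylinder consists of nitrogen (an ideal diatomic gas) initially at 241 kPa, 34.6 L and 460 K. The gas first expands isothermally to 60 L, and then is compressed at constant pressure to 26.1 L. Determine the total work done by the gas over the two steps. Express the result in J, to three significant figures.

Step 1 (isothermal): W = P₁V₁ ln(V₂/V₁) = (8339) ln(60/34.6) = 4590 J.
After step 1: P = 139 kPa, V = 60 L, T = 460 K.
Step 2 (isobaric): W = PΔV = (139 kPa)(26.1 − 60 L) = -4711 J.
W_total = 4590 − 4711 = -121 J.

W_total ≈ -121 J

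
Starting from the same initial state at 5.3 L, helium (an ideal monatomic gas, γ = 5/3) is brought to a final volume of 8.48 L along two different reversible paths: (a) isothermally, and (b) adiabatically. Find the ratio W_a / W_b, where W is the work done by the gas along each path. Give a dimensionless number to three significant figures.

Path (a) isothermal: W = P₁V₁ ln(V₂/V₁) → W_a/(P₁V₁) = 0.47.
Path (b) adiabatic: W = P₁V₁(1 − (V₁/V₂)^(γ−1))/(γ−1) → W_b/(P₁V₁) = 0.4035.
W_a / W_b = 0.47 / 0.4035 = 1.165.

W_a / W_b ≈ 1.16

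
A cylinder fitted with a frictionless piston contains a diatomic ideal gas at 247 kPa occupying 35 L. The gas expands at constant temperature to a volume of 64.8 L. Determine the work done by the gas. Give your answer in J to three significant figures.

Isothermal: W = nRT ln(V₂/V₁) = P₁V₁ ln(V₂/V₁).
P₁V₁ = (247 kPa)(35 L) = 8645 J.
W = 8645 × ln(64.8/35) = 8645 × 0.616
W_by_gas = 5325 J.

W ≈ 5320 J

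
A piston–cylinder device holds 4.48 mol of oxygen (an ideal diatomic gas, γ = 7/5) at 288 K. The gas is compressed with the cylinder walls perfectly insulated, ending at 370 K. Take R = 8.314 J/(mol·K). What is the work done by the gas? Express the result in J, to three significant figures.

Adiabatic ⇒ Q = 0, so W_by = −ΔU = nCᵥ(T₁ − T₂).
Cᵥ = 5R/2 = 20.79 J/(mol·K).
W = (4.48)(20.79)(288 − 370) = -7636 J.

W ≈ -7640 J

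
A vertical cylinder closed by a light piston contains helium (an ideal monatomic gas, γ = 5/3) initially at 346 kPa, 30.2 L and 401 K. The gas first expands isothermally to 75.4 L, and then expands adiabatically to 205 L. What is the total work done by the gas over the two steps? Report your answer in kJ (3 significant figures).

W_total ≈ 17.2 kJ

Step 1 (isothermal): W = P₁V₁ ln(V₂/V₁) = (10449) ln(75.4/30.2) = 9561 J.
After step 1: P = 138.6 kPa, V = 75.4 L, T = 401 K.
Step 2 (adiabatic): W = (P₁V₁ − P₂V₂)/(γ−1) = (10449 − 5364)/0.667 = 7628 J.
W_total = 9561 + 7628 = 17188 J.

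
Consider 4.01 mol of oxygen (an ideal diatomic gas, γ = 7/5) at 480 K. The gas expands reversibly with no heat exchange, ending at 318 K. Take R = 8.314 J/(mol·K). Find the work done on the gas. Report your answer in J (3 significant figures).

Adiabatic ⇒ Q = 0, so W_by = −ΔU = nCᵥ(T₁ − T₂).
Cᵥ = 5R/2 = 20.79 J/(mol·K).
W = (4.01)(20.79)(480 − 318) = 13502 J.
Work on gas = −W_by = -13502 J.

W ≈ -13500 J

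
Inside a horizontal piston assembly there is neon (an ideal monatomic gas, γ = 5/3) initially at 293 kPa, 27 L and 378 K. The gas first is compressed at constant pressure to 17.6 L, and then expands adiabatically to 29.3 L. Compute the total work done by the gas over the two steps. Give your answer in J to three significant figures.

W_total ≈ -526 J

Step 1 (isobaric): W = PΔV = (293 kPa)(17.6 − 27 L) = -2754 J.
After step 1: P = 293 kPa, V = 17.6 L, T = 246.4 K.
Step 2 (adiabatic): W = (P₁V₁ − P₂V₂)/(γ−1) = (5157 − 3671)/0.667 = 2228 J.
W_total = -2754 + 2228 = -525.8 J.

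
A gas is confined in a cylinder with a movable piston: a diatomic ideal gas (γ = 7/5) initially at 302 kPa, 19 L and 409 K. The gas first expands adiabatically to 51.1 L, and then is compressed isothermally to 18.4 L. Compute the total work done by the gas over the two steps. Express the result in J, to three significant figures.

W_total ≈ 743 J

Step 1 (adiabatic): W = (P₁V₁ − P₂V₂)/(γ−1) = (5738 − 3863)/0.4 = 4688 J.
After step 1: P = 75.59 kPa, V = 51.1 L, T = 275.3 K.
Step 2 (isothermal): W = P₁V₁ ln(V₂/V₁) = (3863) ln(18.4/51.1) = -3946 J.
W_total = 4688 − 3946 = 742.7 J.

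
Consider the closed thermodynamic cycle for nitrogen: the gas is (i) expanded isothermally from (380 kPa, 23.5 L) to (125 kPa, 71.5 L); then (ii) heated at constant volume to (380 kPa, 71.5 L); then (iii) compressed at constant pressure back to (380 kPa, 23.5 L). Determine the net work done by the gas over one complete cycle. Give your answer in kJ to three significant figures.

W_net ≈ -8.30 kJ

Leg (i): W = PᵢVᵢ ln(V_f/Vᵢ) = (8930) ln(71.5/23.5) = 9936 J.
Leg (ii): W = 0.
Leg (iii): W = PΔV = (380)(23.5 − 71.5) = -18240 J.
W_net = 9936 − 18240 = -8304 J.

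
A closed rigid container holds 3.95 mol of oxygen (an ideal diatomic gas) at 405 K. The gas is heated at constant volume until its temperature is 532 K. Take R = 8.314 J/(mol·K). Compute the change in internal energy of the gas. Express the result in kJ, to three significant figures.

ΔU ≈ 10.4 kJ

Constant volume ⇒ W = 0, so Q = ΔU = nCᵥΔT with Cᵥ = 5R/2 = 20.79 J/(mol·K).
ΔU = (3.95)(20.79)(532 − 405) = 10427 J.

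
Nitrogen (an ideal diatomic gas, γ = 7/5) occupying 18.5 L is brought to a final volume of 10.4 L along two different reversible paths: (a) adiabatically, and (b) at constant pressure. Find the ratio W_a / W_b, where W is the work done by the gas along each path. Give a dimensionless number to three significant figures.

W_a / W_b ≈ 1.48

Path (a) adiabatic: W = P₁V₁(1 − (V₁/V₂)^(γ−1))/(γ−1) → W_a/(P₁V₁) = -0.6477.
Path (b) isobaric: W = P₁(V₂ − V₁) → W_b/(P₁V₁) = -0.4378.
W_a / W_b = -0.6477 / -0.4378 = 1.479.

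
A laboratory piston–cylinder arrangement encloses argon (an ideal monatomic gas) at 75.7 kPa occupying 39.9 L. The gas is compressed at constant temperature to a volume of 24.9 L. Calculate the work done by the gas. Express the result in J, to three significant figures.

Isothermal: W = nRT ln(V₂/V₁) = P₁V₁ ln(V₂/V₁).
P₁V₁ = (75.7 kPa)(39.9 L) = 3020 J.
W = 3020 × ln(24.9/39.9) = 3020 × -0.4715
W_by_gas = -1424 J.

W ≈ -1420 J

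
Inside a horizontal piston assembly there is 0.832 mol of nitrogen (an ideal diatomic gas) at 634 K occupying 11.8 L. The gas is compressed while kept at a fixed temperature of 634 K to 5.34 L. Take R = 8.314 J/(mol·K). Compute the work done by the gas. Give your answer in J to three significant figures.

Isothermal: W = nRT ln(V₂/V₁).
W = (0.832)(8.314)(634) × ln(5.34/11.8)
  = 4386 × -0.7929
W_by_gas = -3477 J.

W ≈ -3480 J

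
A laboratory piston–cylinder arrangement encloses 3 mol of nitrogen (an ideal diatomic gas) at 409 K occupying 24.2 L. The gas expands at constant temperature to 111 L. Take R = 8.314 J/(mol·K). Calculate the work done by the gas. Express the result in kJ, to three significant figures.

Isothermal: W = nRT ln(V₂/V₁).
W = (3)(8.314)(409) × ln(111/24.2)
  = 10201 × 1.523
W_by_gas = 15538 J.

W ≈ 15.5 kJ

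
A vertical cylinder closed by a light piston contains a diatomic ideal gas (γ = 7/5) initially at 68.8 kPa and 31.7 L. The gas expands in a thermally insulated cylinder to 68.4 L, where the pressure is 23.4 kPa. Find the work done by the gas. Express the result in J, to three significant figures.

W ≈ 1450 J

Adiabatic: W = (P₁V₁ − P₂V₂)/(γ − 1) with γ = 7/5.
P₁V₁ = 2181 J, P₂V₂ = 1601 J.
W = (2181 − 1601) / 0.4 = 1451 J.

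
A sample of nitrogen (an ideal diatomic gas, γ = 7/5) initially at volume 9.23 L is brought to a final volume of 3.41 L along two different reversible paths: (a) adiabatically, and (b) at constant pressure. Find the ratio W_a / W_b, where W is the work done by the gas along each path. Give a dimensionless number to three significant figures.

W_a / W_b ≈ 1.94

Path (a) adiabatic: W = P₁V₁(1 − (V₁/V₂)^(γ−1))/(γ−1) → W_a/(P₁V₁) = -1.223.
Path (b) isobaric: W = P₁(V₂ − V₁) → W_b/(P₁V₁) = -0.6306.
W_a / W_b = -1.223 / -0.6306 = 1.94.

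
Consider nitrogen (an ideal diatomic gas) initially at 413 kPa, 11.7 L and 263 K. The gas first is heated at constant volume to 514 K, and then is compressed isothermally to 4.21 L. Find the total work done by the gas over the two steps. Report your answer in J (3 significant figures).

W_total ≈ -9650 J

Step 1 (isochoric): W = 0 (constant volume).
After step 1: P = 807.2 kPa (V unchanged).
Step 2 (isothermal): W = P₁V₁ ln(V₂/V₁) = (9444) ln(4.21/11.7) = -9653 J.
W_total = 0 − 9653 = -9653 J.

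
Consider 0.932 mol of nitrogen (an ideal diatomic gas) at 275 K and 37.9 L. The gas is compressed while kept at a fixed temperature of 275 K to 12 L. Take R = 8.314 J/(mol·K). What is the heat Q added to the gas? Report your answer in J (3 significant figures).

Isothermal ⇒ ΔU = 0, so Q = W = nRT ln(V₂/V₁).
Q = (0.932)(8.314)(275) ln(12/37.9) = 2131 × -1.15 = -2451 J.

Q ≈ -2450 J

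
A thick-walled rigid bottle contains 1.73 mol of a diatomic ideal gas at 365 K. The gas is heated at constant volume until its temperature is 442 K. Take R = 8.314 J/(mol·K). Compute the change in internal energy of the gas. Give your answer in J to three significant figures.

ΔU ≈ 2770 J

Constant volume ⇒ W = 0, so Q = ΔU = nCᵥΔT with Cᵥ = 5R/2 = 20.79 J/(mol·K).
ΔU = (1.73)(20.79)(442 − 365) = 2769 J.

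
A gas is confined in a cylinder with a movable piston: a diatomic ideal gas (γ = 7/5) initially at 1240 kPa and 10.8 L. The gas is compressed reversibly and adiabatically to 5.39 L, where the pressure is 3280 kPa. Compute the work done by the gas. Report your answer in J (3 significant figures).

W ≈ -10700 J

Adiabatic: W = (P₁V₁ − P₂V₂)/(γ − 1) with γ = 7/5.
P₁V₁ = 13392 J, P₂V₂ = 17679 J.
W = (13392 − 17679) / 0.4 = -10718 J.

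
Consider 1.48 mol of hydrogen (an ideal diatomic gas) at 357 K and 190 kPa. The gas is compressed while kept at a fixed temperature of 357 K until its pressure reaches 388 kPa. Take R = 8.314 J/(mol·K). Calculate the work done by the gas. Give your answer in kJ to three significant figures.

Isothermal process: W = nRT ln(V₂/V₁) = nRT ln(P₁/P₂).
W = (1.48)(8.314)(357) × ln(190/388)
  = 4393 × ln(0.4897) = 4393 × -0.714
W_by_gas = -3136 J.

W ≈ -3.14 kJ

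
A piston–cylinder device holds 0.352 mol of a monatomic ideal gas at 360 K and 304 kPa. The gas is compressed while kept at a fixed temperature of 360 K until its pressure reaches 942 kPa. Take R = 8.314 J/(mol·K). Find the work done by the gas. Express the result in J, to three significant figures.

Isothermal process: W = nRT ln(V₂/V₁) = nRT ln(P₁/P₂).
W = (0.352)(8.314)(360) × ln(304/942)
  = 1054 × ln(0.3227) = 1054 × -1.131
W_by_gas = -1192 J.

W ≈ -1190 J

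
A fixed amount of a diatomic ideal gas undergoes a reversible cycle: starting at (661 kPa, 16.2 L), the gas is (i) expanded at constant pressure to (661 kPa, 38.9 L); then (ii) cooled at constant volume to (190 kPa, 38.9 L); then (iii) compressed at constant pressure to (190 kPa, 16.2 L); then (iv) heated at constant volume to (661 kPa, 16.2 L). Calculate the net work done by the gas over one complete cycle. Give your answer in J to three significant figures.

W_net ≈ 10700 J

Constant-volume legs do no work.
W(i) = (661)(38.9 − 16.2) = 15005 J; W(iii) = (190)(16.2 − 38.9) = -4313 J.
W_net = 15005 − 4313 = 10692 J (the clockwise enclosed area).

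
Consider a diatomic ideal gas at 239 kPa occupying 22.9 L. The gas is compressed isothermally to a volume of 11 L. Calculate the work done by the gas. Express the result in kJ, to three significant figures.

W ≈ -4.01 kJ

Isothermal: W = nRT ln(V₂/V₁) = P₁V₁ ln(V₂/V₁).
P₁V₁ = (239 kPa)(22.9 L) = 5473 J.
W = 5473 × ln(11/22.9) = 5473 × -0.7332
W_by_gas = -4013 J.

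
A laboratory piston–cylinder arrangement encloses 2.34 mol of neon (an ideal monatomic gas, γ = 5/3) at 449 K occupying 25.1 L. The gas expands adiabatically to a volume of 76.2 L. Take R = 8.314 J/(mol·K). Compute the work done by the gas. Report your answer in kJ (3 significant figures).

W ≈ 6.85 kJ

Adiabatic: TV^(γ−1) = const with γ = 5/3.
T₂ = T₁ (V₁/V₂)^(γ−1) = 449 × (25.1/76.2)^0.667 = 449 × 0.477 = 214.2 K.
W_by = nCᵥ(T₁ − T₂) = (2.34)(12.47)(449 − 214.2) = 6853 J.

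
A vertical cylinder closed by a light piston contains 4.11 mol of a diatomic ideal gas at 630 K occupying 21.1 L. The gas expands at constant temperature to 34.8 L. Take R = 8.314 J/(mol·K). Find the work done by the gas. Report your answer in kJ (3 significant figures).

W ≈ 10.8 kJ

Isothermal: W = nRT ln(V₂/V₁).
W = (4.11)(8.314)(630) × ln(34.8/21.1)
  = 21527 × 0.5003
W_by_gas = 10771 J.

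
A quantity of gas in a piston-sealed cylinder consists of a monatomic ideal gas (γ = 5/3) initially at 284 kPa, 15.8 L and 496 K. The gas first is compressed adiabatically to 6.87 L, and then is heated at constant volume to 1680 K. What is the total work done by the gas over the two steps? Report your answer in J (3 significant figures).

Step 1 (adiabatic): W = (P₁V₁ − P₂V₂)/(γ−1) = (4487 − 7818)/0.667 = -4997 J.
Step 2 (isochoric): W = 0 (constant volume).
W_total = -4997 + 0 = -4997 J.

W_total ≈ -5000 J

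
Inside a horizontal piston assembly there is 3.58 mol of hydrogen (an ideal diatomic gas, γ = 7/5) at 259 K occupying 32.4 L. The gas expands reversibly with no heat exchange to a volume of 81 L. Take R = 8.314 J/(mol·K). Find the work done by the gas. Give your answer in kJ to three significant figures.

W ≈ 5.91 kJ

Adiabatic: TV^(γ−1) = const with γ = 7/5.
T₂ = T₁ (V₁/V₂)^(γ−1) = 259 × (32.4/81)^0.4 = 259 × 0.6931 = 179.5 K.
W_by = nCᵥ(T₁ − T₂) = (3.58)(20.79)(259 − 179.5) = 5914 J.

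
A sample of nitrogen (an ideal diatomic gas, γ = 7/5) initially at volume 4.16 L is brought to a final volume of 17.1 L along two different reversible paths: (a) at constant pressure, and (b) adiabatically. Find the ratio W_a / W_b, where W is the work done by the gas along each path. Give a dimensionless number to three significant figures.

Path (a) isobaric: W = P₁(V₂ − V₁) → W_a/(P₁V₁) = 3.111.
Path (b) adiabatic: W = P₁V₁(1 − (V₁/V₂)^(γ−1))/(γ−1) → W_b/(P₁V₁) = 1.08.
W_a / W_b = 3.111 / 1.08 = 2.881.

W_a / W_b ≈ 2.88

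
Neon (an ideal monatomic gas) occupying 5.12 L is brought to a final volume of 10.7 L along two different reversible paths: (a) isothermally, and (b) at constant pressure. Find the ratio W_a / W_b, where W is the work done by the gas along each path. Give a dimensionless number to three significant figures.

Path (a) isothermal: W = P₁V₁ ln(V₂/V₁) → W_a/(P₁V₁) = 0.7371.
Path (b) isobaric: W = P₁(V₂ − V₁) → W_b/(P₁V₁) = 1.09.
W_a / W_b = 0.7371 / 1.09 = 0.6763.

W_a / W_b ≈ 0.676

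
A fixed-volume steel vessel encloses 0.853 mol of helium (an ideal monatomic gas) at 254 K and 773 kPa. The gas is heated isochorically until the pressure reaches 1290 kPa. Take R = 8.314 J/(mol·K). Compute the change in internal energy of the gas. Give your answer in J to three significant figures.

Constant volume ⇒ W = 0, so Q = ΔU = nCᵥΔT with Cᵥ = 3R/2 = 12.47 J/(mol·K).
At constant V, T₂/T₁ = P₂/P₁ ⇒ ΔT = T₁(P₂/P₁ − 1) = 254·(1290/773 − 1) = 169.9 K.
ΔU = (0.853)(12.47)(169.9) = 1807 J.

ΔU ≈ 1810 J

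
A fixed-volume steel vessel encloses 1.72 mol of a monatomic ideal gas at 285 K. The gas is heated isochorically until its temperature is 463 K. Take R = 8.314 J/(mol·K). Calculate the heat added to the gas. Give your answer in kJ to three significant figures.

Constant volume ⇒ W = 0, so Q = ΔU = nCᵥΔT with Cᵥ = 3R/2 = 12.47 J/(mol·K).
ΔU = (1.72)(12.47)(463 − 285) = 3818 J.

Q ≈ 3.82 kJ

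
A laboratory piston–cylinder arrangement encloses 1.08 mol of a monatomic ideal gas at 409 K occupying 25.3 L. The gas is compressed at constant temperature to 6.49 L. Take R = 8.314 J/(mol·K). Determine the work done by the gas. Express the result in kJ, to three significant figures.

Isothermal: W = nRT ln(V₂/V₁).
W = (1.08)(8.314)(409) × ln(6.49/25.3)
  = 3672 × -1.361
W_by_gas = -4997 J.

W ≈ -5.00 kJ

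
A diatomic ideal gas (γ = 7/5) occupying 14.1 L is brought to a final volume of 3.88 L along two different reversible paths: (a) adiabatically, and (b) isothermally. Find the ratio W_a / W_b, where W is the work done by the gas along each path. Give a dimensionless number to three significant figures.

W_a / W_b ≈ 1.31

Path (a) adiabatic: W = P₁V₁(1 − (V₁/V₂)^(γ−1))/(γ−1) → W_a/(P₁V₁) = -1.689.
Path (b) isothermal: W = P₁V₁ ln(V₂/V₁) → W_b/(P₁V₁) = -1.29.
W_a / W_b = -1.689 / -1.29 = 1.309.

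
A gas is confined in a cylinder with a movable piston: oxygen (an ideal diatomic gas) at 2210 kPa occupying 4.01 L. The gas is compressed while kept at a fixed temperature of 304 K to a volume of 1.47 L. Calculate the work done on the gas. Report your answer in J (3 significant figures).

W ≈ 8890 J

Isothermal: W = nRT ln(V₂/V₁) = P₁V₁ ln(V₂/V₁).
P₁V₁ = (2210 kPa)(4.01 L) = 8862 J.
W = 8862 × ln(1.47/4.01) = 8862 × -1.004
W_by_gas = -8893 J; work on gas = −W_by = 8893 J.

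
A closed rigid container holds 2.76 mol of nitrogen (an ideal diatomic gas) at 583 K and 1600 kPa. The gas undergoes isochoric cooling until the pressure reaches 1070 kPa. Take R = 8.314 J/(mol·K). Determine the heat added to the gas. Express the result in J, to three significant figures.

Q ≈ -11100 J

Constant volume ⇒ W = 0, so Q = ΔU = nCᵥΔT with Cᵥ = 5R/2 = 20.79 J/(mol·K).
At constant V, T₂/T₁ = P₂/P₁ ⇒ ΔT = T₁(P₂/P₁ − 1) = 583·(1070/1600 − 1) = -193.1 K.
ΔU = (2.76)(20.79)(-193.1) = -11079 J.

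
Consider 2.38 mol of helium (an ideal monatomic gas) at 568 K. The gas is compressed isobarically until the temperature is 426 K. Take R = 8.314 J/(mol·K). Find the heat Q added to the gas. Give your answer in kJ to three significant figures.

Q ≈ -7.02 kJ

Isobaric: W = nRΔT = (2.38)(8.314)(-142) = -2810 J.
ΔU = nCᵥΔT with Cᵥ = 3R/2: ΔU = (2.38)(12.47)(-142) = -4215 J.
Q = ΔU + W = -4215 − 2810 = -7024 J.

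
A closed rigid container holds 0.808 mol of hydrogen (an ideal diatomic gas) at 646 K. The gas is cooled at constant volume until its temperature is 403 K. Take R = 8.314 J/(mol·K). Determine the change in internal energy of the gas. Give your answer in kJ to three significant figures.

Constant volume ⇒ W = 0, so Q = ΔU = nCᵥΔT with Cᵥ = 5R/2 = 20.79 J/(mol·K).
ΔU = (0.808)(20.79)(403 − 646) = -4081 J.

ΔU ≈ -4.08 kJ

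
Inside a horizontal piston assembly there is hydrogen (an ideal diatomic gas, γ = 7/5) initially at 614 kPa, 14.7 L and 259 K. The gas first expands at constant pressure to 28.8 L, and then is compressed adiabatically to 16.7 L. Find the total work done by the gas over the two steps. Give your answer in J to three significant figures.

Step 1 (isobaric): W = PΔV = (614 kPa)(28.8 − 14.7 L) = 8657 J.
After step 1: P = 614 kPa, V = 28.8 L, T = 507.4 K.
Step 2 (adiabatic): W = (P₁V₁ − P₂V₂)/(γ−1) = (17683 − 21990)/0.4 = -10768 J.
W_total = 8657 − 10768 = -2110 J.

W_total ≈ -2110 J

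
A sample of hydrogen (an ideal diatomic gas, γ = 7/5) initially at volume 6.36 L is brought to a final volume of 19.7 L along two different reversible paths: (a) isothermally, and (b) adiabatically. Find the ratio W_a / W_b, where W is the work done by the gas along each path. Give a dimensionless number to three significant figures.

Path (a) isothermal: W = P₁V₁ ln(V₂/V₁) → W_a/(P₁V₁) = 1.131.
Path (b) adiabatic: W = P₁V₁(1 − (V₁/V₂)^(γ−1))/(γ−1) → W_b/(P₁V₁) = 0.9095.
W_a / W_b = 1.131 / 0.9095 = 1.243.

W_a / W_b ≈ 1.24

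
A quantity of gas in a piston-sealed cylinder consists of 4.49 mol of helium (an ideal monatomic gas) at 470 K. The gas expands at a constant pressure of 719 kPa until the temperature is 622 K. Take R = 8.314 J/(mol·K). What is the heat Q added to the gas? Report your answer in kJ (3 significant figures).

Q ≈ 14.2 kJ

Isobaric: W = nRΔT = (4.49)(8.314)(152) = 5674 J.
ΔU = nCᵥΔT with Cᵥ = 3R/2: ΔU = (4.49)(12.47)(152) = 8511 J.
Q = ΔU + W = 8511 + 5674 = 14185 J.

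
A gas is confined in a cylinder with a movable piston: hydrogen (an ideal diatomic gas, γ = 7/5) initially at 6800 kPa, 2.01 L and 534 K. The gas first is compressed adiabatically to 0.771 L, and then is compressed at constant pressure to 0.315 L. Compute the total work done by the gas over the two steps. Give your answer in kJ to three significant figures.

W_total ≈ -27.8 kJ

Step 1 (adiabatic): W = (P₁V₁ − P₂V₂)/(γ−1) = (13668 − 20052)/0.4 = -15960 J.
After step 1: P = 26008 kPa, V = 0.771 L, T = 783.4 K.
Step 2 (isobaric): W = PΔV = (26008 kPa)(0.315 − 0.771 L) = -11860 J.
W_total = -15960 − 11860 = -27820 J.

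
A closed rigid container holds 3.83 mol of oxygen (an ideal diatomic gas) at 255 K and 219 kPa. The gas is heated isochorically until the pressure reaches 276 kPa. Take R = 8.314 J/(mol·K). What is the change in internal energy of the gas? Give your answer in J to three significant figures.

ΔU ≈ 5280 J

Constant volume ⇒ W = 0, so Q = ΔU = nCᵥΔT with Cᵥ = 5R/2 = 20.79 J/(mol·K).
At constant V, T₂/T₁ = P₂/P₁ ⇒ ΔT = T₁(P₂/P₁ − 1) = 255·(276/219 − 1) = 66.37 K.
ΔU = (3.83)(20.79)(66.37) = 5283 J.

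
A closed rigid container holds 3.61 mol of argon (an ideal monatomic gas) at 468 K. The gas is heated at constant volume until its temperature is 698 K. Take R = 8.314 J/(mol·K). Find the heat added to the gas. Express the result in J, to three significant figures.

Q ≈ 10400 J

Constant volume ⇒ W = 0, so Q = ΔU = nCᵥΔT with Cᵥ = 3R/2 = 12.47 J/(mol·K).
ΔU = (3.61)(12.47)(698 − 468) = 10355 J.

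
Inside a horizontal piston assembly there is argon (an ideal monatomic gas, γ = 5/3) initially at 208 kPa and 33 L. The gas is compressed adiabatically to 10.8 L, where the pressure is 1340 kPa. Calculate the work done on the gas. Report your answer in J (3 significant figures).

Adiabatic: W = (P₁V₁ − P₂V₂)/(γ − 1) with γ = 5/3.
P₁V₁ = 6864 J, P₂V₂ = 14472 J.
W = (6864 − 14472) / 0.6667 = -11412 J.
Work on gas = −W_by = 11412 J.

W ≈ 11400 J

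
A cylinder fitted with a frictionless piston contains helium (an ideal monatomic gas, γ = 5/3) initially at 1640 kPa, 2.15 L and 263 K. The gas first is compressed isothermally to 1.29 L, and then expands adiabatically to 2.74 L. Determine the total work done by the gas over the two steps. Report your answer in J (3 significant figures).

W_total ≈ 287 J

Step 1 (isothermal): W = P₁V₁ ln(V₂/V₁) = (3526) ln(1.29/2.15) = -1801 J.
After step 1: P = 2733 kPa, V = 1.29 L, T = 263 K.
Step 2 (adiabatic): W = (P₁V₁ − P₂V₂)/(γ−1) = (3526 − 2134)/0.667 = 2088 J.
W_total = -1801 + 2088 = 287 J.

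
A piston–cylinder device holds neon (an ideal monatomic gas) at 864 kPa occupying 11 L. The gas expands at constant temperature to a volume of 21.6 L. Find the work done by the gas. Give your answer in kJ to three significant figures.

Isothermal: W = nRT ln(V₂/V₁) = P₁V₁ ln(V₂/V₁).
P₁V₁ = (864 kPa)(11 L) = 9504 J.
W = 9504 × ln(21.6/11) = 9504 × 0.6748
W_by_gas = 6413 J.

W ≈ 6.41 kJ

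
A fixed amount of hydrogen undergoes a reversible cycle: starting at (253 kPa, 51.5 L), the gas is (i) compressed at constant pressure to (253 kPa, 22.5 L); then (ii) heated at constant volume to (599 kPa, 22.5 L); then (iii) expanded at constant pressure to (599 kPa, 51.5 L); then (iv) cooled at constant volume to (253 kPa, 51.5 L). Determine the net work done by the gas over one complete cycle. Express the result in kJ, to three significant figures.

Constant-volume legs do no work.
W(i) = (253)(22.5 − 51.5) = -7337 J; W(iii) = (599)(51.5 − 22.5) = 17371 J.
W_net = -7337 + 17371 = 10034 J (the clockwise enclosed area).

W_net ≈ 10.0 kJ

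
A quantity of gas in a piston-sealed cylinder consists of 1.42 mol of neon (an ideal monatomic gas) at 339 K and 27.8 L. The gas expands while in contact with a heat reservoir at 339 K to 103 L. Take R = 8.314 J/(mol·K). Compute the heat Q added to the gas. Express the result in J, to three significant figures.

Isothermal ⇒ ΔU = 0, so Q = W = nRT ln(V₂/V₁).
Q = (1.42)(8.314)(339) ln(103/27.8) = 4002 × 1.31 = 5242 J.

Q ≈ 5240 J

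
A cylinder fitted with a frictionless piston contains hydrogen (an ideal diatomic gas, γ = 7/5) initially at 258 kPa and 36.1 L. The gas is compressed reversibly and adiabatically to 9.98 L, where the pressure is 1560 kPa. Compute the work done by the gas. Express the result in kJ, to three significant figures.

W ≈ -15.6 kJ

Adiabatic: W = (P₁V₁ − P₂V₂)/(γ − 1) with γ = 7/5.
P₁V₁ = 9314 J, P₂V₂ = 15569 J.
W = (9314 − 15569) / 0.4 = -15638 J.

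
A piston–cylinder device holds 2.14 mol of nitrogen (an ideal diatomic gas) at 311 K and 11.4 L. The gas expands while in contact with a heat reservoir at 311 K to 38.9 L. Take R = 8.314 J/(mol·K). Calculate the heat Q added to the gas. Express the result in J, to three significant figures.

Isothermal ⇒ ΔU = 0, so Q = W = nRT ln(V₂/V₁).
Q = (2.14)(8.314)(311) ln(38.9/11.4) = 5533 × 1.227 = 6791 J.

Q ≈ 6790 J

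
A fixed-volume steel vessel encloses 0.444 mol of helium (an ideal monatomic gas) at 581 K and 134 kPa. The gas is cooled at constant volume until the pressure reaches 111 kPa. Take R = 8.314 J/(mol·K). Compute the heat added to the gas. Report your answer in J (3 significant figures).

Constant volume ⇒ W = 0, so Q = ΔU = nCᵥΔT with Cᵥ = 3R/2 = 12.47 J/(mol·K).
At constant V, T₂/T₁ = P₂/P₁ ⇒ ΔT = T₁(P₂/P₁ − 1) = 581·(111/134 − 1) = -99.72 K.
ΔU = (0.444)(12.47)(-99.72) = -552.2 J.

Q ≈ -552 J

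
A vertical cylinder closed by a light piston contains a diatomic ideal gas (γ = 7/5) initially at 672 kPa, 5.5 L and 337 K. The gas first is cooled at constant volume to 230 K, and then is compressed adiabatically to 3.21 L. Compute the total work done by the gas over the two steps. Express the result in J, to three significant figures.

Step 1 (isochoric): W = 0 (constant volume).
After step 1: P = 458.6 kPa (V unchanged).
Step 2 (adiabatic): W = (P₁V₁ − P₂V₂)/(γ−1) = (2522 − 3129)/0.4 = -1516 J.
W_total = 0 − 1516 = -1516 J.

W_total ≈ -1520 J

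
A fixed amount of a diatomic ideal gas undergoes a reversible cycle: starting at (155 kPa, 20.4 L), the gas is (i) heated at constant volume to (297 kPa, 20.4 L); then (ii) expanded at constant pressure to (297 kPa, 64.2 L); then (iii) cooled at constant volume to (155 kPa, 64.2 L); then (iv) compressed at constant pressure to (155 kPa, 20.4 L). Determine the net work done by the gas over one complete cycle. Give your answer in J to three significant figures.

Constant-volume legs do no work.
W(ii) = (297)(64.2 − 20.4) = 13009 J; W(iv) = (155)(20.4 − 64.2) = -6789 J.
W_net = 13009 − 6789 = 6220 J (the clockwise enclosed area).

W_net ≈ 6220 J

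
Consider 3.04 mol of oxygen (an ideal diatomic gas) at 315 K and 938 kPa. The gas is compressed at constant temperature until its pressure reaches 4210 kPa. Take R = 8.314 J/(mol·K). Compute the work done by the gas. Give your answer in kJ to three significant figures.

Isothermal process: W = nRT ln(V₂/V₁) = nRT ln(P₁/P₂).
W = (3.04)(8.314)(315) × ln(938/4210)
  = 7961 × ln(0.2228) = 7961 × -1.501
W_by_gas = -11954 J.

W ≈ -12.0 kJ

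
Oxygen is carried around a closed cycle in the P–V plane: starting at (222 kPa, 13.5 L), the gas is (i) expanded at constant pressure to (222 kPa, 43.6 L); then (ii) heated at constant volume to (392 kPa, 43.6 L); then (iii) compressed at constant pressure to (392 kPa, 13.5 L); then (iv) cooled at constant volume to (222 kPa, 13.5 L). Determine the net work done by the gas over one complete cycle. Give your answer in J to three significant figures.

W_net ≈ -5120 J

Constant-volume legs do no work.
W(i) = (222)(43.6 − 13.5) = 6682 J; W(iii) = (392)(13.5 − 43.6) = -11799 J.
W_net = 6682 − 11799 = -5117 J (the counter-clockwise enclosed area).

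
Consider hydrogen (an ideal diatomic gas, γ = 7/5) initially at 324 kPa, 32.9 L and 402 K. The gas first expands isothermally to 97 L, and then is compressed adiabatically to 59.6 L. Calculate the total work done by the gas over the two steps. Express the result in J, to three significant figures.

W_total ≈ 5790 J

Step 1 (isothermal): W = P₁V₁ ln(V₂/V₁) = (10660) ln(97/32.9) = 11526 J.
After step 1: P = 109.9 kPa, V = 97 L, T = 402 K.
Step 2 (adiabatic): W = (P₁V₁ − P₂V₂)/(γ−1) = (10660 − 12952)/0.4 = -5732 J.
W_total = 11526 − 5732 = 5794 J.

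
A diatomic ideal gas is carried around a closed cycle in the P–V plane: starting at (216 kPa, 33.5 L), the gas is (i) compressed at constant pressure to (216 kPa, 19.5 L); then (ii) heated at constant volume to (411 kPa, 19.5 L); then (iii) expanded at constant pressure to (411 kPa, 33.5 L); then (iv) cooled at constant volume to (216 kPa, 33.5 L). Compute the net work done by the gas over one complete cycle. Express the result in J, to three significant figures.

Constant-volume legs do no work.
W(i) = (216)(19.5 − 33.5) = -3024 J; W(iii) = (411)(33.5 − 19.5) = 5754 J.
W_net = -3024 + 5754 = 2730 J (the clockwise enclosed area).

W_net ≈ 2730 J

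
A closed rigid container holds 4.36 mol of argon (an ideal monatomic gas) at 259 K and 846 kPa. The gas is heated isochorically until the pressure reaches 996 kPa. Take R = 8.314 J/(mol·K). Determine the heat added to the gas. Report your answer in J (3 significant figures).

Constant volume ⇒ W = 0, so Q = ΔU = nCᵥΔT with Cᵥ = 3R/2 = 12.47 J/(mol·K).
At constant V, T₂/T₁ = P₂/P₁ ⇒ ΔT = T₁(P₂/P₁ − 1) = 259·(996/846 − 1) = 45.92 K.
ΔU = (4.36)(12.47)(45.92) = 2497 J.

Q ≈ 2500 J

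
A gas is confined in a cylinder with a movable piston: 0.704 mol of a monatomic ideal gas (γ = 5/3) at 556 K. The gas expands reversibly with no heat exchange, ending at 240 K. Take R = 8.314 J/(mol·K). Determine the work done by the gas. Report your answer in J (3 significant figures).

Adiabatic ⇒ Q = 0, so W_by = −ΔU = nCᵥ(T₁ − T₂).
Cᵥ = 3R/2 = 12.47 J/(mol·K).
W = (0.704)(12.47)(556 − 240) = 2774 J.

W ≈ 2770 J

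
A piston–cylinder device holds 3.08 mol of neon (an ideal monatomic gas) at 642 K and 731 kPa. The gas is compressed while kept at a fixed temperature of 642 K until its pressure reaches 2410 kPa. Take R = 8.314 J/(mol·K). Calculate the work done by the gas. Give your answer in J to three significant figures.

Isothermal process: W = nRT ln(V₂/V₁) = nRT ln(P₁/P₂).
W = (3.08)(8.314)(642) × ln(731/2410)
  = 16440 × ln(0.3033) = 16440 × -1.193
W_by_gas = -19612 J.

W ≈ -19600 J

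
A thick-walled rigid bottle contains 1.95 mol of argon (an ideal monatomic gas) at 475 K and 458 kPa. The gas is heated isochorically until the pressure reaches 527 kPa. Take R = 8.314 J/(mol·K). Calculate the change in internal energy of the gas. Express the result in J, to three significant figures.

ΔU ≈ 1740 J

Constant volume ⇒ W = 0, so Q = ΔU = nCᵥΔT with Cᵥ = 3R/2 = 12.47 J/(mol·K).
At constant V, T₂/T₁ = P₂/P₁ ⇒ ΔT = T₁(P₂/P₁ − 1) = 475·(527/458 − 1) = 71.56 K.
ΔU = (1.95)(12.47)(71.56) = 1740 J.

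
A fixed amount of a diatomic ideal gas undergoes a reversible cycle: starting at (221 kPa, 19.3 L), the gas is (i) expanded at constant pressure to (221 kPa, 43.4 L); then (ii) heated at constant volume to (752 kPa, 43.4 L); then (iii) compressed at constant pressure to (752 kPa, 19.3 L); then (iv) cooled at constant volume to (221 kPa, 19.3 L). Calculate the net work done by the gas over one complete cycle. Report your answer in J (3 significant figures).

Constant-volume legs do no work.
W(i) = (221)(43.4 − 19.3) = 5326 J; W(iii) = (752)(19.3 − 43.4) = -18123 J.
W_net = 5326 − 18123 = -12797 J (the counter-clockwise enclosed area).

W_net ≈ -12800 J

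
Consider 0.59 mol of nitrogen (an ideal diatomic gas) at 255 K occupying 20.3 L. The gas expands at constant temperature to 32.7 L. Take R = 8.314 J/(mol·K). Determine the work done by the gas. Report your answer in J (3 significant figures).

Isothermal: W = nRT ln(V₂/V₁).
W = (0.59)(8.314)(255) × ln(32.7/20.3)
  = 1251 × 0.4768
W_by_gas = 596.3 J.

W ≈ 596 J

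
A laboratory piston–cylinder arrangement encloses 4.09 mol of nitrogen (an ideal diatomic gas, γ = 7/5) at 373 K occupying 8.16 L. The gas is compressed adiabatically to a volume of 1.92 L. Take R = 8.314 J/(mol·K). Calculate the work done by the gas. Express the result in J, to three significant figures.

W ≈ -24900 J

Adiabatic: TV^(γ−1) = const with γ = 7/5.
T₂ = T₁ (V₁/V₂)^(γ−1) = 373 × (8.16/1.92)^0.4 = 373 × 1.784 = 665.4 K.
W_by = nCᵥ(T₁ − T₂) = (4.09)(20.79)(373 − 665.4) = -24855 J.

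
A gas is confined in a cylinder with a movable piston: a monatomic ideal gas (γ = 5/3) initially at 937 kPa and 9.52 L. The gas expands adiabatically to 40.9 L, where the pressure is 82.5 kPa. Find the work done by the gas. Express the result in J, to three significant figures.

W ≈ 8320 J

Adiabatic: W = (P₁V₁ − P₂V₂)/(γ − 1) with γ = 5/3.
P₁V₁ = 8920 J, P₂V₂ = 3374 J.
W = (8920 − 3374) / 0.6667 = 8319 J.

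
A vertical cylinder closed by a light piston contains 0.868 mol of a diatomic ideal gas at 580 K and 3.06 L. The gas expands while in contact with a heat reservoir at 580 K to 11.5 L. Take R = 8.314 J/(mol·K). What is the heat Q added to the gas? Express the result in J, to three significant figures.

Isothermal ⇒ ΔU = 0, so Q = W = nRT ln(V₂/V₁).
Q = (0.868)(8.314)(580) ln(11.5/3.06) = 4186 × 1.324 = 5541 J.

Q ≈ 5540 J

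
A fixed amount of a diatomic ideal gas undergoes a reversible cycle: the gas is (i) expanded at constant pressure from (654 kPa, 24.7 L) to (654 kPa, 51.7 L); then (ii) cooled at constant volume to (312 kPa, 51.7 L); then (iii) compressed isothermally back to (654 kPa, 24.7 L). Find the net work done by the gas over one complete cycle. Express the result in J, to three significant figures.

Leg (i): W = PΔV = (654)(51.7 − 24.7) = 17658 J.
Leg (ii): W = 0.
Leg (iii): W = PᵢVᵢ ln(V_f/Vᵢ) = (16130) ln(24.7/51.7) = -11915 J.
W_net = 17658 − 11915 = 5743 J.

W_net ≈ 5740 J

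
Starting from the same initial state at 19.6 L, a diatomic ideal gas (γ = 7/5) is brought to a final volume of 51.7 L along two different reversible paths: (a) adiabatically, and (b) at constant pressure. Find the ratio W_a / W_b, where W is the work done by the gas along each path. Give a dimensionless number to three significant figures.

Path (a) adiabatic: W = P₁V₁(1 − (V₁/V₂)^(γ−1))/(γ−1) → W_a/(P₁V₁) = 0.8039.
Path (b) isobaric: W = P₁(V₂ − V₁) → W_b/(P₁V₁) = 1.638.
W_a / W_b = 0.8039 / 1.638 = 0.4909.

W_a / W_b ≈ 0.491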